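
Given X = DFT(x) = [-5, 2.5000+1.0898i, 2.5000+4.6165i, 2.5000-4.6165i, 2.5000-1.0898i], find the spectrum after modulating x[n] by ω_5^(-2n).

Modulation property: DFT(ω_5^(-2n)·x[n]) = X[(k-2) mod 5], so circularly shift X by 2 positions.

X[k-2] = [2.5000-4.6165i, 2.5000-1.0898i, -5, 2.5000+1.0898i, 2.5000+4.6165i]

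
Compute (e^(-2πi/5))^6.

Since ω_5^5 = 1, powers reduce modulo 5.
6 mod 5 = 1
So ω_5^6 = ω_5^1 = e^(-2πi·1/5)

ω_5^6 = ω_5^1 = 0.3090-0.9511i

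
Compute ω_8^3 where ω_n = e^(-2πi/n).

ω_8^3 = e^(-2πi·3/8)
= cos(-2π·3/8) + i·sin(-2π·3/8)
= cos(-6π/8) + i·sin(-6π/8)

ω_8^3 = cos(-6π/8) + i·sin(-6π/8) = -0.7071-0.7071i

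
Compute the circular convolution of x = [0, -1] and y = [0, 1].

(x ⊛ y)[n] = Σ(m=0 to 1) x[m] · y[(n-m) mod 2]

Computing each output sample:
(x ⊛ y)[0] = -1
(x ⊛ y)[1] = 0

x ⊛ y = [-1, 0]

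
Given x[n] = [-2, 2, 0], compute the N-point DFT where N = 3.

X[k] = Σ(n=0 to 2) x[n] · ω_3^(nk)
where ω_3 = e^(-2πi/3)

Computing each X[k]:
X[0] = 0
X[1] = -3.0000-1.7321i
X[2] = -3.0000+1.7321i

X = [0, -3.0000-1.7321i, -3.0000+1.7321i]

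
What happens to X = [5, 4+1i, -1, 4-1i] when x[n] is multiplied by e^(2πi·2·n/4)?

Modulation property: DFT(ω_4^(-2n)·x[n]) = X[(k-2) mod 4], so circularly shift X by 2 positions.

X[k-2] = [-1, 4-1i, 5, 4+1i]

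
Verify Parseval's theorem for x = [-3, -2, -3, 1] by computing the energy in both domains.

Time domain:
Σ|x[n]|² = |-3|² + |-2|² + |-3|² + |1|² = 23.0000

Frequency domain:
(1/4)Σ|X[k]|² = (1/4)(|-7|² + |3i|² + |-5|² + |-3i|²) = (1/4)·92.0000 = 23.0000

Both sides agree, confirming Parseval's theorem.

Σ|x[n]|² = (1/N)Σ|X[k]|² = 23.0000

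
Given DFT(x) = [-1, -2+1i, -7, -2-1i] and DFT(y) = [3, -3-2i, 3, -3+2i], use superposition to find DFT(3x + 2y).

By linearity: DFT(3x + 2y) = 3·DFT(x) + 2·DFT(y)
= 3·[-1, -2+1i, -7, -2-1i] + 2·[3, -3-2i, 3, -3+2i]

Computing element-wise:
Z[0] = 3·(-1) + 2·(3) = 3
Z[1] = 3·(-2+1i) + 2·(-3-2i) = -12-1i
Z[2] = 3·(-7) + 2·(3) = -15
Z[3] = 3·(-2-1i) + 2·(-3+2i) = -12+1i

DFT(3x + 2y) = 3·X + 2·Y = [3, -12-1i, -15, -12+1i]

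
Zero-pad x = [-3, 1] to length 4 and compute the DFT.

Original 2-point DFT: [-2, -4]
Zero-padded 4-point DFT provides frequency interpolation.

DFT_4([x, 0, ...]) = [-2, -3-1i, -4, -3+1i]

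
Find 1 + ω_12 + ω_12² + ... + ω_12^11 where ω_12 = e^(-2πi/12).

Sum of all nth roots of unity equals 0 for n > 1 (geometric series with r ≠ 1).

0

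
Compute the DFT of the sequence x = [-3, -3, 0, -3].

X[k] = Σ(n=0 to 3) x[n] · ω_4^(nk)
where ω_4 = e^(-2πi/4)

Computing each X[k]:
X[0] = -9
X[1] = -3
X[2] = 3
X[3] = -3

X = [-9, -3, 3, -3]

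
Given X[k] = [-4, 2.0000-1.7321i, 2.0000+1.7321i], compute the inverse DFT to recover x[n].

x[n] = (1/3) Σ(k=0 to 2) X[k] · e^(2πikn/3)

Computing each x[n]:
x[0] = 0
x[1] = -1
x[2] = -3

x = [0, -1, -3]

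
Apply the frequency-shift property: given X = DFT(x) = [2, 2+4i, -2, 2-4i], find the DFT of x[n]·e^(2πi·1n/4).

Modulation property: DFT(ω_4^(-1n)·x[n]) = X[(k-1) mod 4], so circularly shift X by 1 positions.

X[k-1] = [2-4i, 2, 2+4i, -2]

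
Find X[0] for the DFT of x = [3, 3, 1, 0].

X[0] = Σ(n=0 to 3) x[n] · ω_4^0 = Σ x[n]
= (3) + (3) + (1) + (0)

X[0] = 7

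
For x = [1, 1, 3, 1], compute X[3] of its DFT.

X[3] = Σ(n=0 to 3) x[n] · ω_4^(3n) where ω_4 = e^(-2πi/4)
= (1)·ω_4^0 + (1)·ω_4^3 + (3)·ω_4^6 + (1)·ω_4^9

X[3] = -2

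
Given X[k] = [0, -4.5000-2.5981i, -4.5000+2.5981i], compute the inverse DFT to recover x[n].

x[n] = (1/3) Σ(k=0 to 2) X[k] · e^(2πikn/3)

Computing each x[n]:
x[0] = -3
x[1] = 3
x[2] = 0

x = [-3, 3, 0]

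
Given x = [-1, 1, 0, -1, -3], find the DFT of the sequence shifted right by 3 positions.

Time shift by 3: X_shifted[k] = ω_5^(3k) · X[k]
Shifted x = [0, -1, -3, -1, 1]

DFT(x[n-3]) = [-4, 3.2361+3.0777i, -1.2361-0.7265i, -1.2361+0.7265i, 3.2361-3.0777i]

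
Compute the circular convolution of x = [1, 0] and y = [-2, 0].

(x ⊛ y)[n] = Σ(m=0 to 1) x[m] · y[(n-m) mod 2]

Computing each output sample:
(x ⊛ y)[0] = -2
(x ⊛ y)[1] = 0

x ⊛ y = [-2, 0]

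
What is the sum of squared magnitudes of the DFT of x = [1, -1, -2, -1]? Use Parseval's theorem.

Parseval: Σ|x[n]|² = (1/N)Σ|X[k]|², so Σ|X[k]|² = N·Σ|x[n]|² = 4·7.0000

Σ|X[k]|² = N·Σ|x[n]|² = 4·7.0000 = 28.0000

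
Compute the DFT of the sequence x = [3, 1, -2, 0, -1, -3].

X[k] = Σ(n=0 to 5) x[n] · ω_6^(nk)
where ω_6 = e^(-2πi/6)

Computing each X[k]:
X[0] = -2
X[1] = 3.5000-2.5981i
X[2] = 5.5000-4.3301i
X[3] = 2
X[4] = 5.5000+4.3301i
X[5] = 3.5000+2.5981i

X = [-2, 3.5000-2.5981i, 5.5000-4.3301i, 2, 5.5000+4.3301i, 3.5000+2.5981i]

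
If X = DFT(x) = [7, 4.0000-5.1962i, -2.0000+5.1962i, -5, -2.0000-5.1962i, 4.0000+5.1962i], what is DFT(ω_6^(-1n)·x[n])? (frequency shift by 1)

Modulation property: DFT(ω_6^(-1n)·x[n]) = X[(k-1) mod 6], so circularly shift X by 1 positions.

X[k-1] = [4.0000+5.1962i, 7, 4.0000-5.1962i, -2.0000+5.1962i, -5, -2.0000-5.1962i]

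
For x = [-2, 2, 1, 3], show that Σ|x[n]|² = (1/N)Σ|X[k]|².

Time domain:
Σ|x[n]|² = |-2|² + |2|² + |1|² + |3|² = 18.0000

Frequency domain:
(1/4)Σ|X[k]|² = (1/4)(|4|² + |-3+1i|² + |-6|² + |-3-1i|²) = (1/4)·72.0000 = 18.0000

Both sides agree, confirming Parseval's theorem.

Σ|x[n]|² = (1/N)Σ|X[k]|² = 18.0000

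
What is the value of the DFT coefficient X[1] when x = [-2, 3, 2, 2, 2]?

X[1] = Σ(n=0 to 4) x[n] · ω_5^(1n) where ω_5 = e^(-2πi/5)
= (-2)·ω_5^0 + (3)·ω_5^1 + (2)·ω_5^2 + (2)·ω_5^3 + (2)·ω_5^4

X[1] = -3.6910-0.9511i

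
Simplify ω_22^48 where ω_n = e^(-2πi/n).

Since ω_22^22 = 1, powers reduce modulo 22.
48 mod 22 = 4
So ω_22^48 = ω_22^4 = e^(-2πi·4/22)

ω_22^48 = ω_22^4 = 0.4154-0.9096i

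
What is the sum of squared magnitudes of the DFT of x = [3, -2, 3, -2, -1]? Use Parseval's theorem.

Parseval: Σ|x[n]|² = (1/N)Σ|X[k]|², so Σ|X[k]|² = N·Σ|x[n]|² = 5·27.0000

Σ|X[k]|² = N·Σ|x[n]|² = 5·27.0000 = 135.0000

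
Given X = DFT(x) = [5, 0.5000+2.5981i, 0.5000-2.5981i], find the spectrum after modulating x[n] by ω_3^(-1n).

Modulation property: DFT(ω_3^(-1n)·x[n]) = X[(k-1) mod 3], so circularly shift X by 1 positions.

X[k-1] = [0.5000-2.5981i, 5, 0.5000+2.5981i]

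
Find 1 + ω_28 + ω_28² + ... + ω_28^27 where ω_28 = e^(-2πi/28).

Sum of all nth roots of unity equals 0 for n > 1 (geometric series with r ≠ 1).

0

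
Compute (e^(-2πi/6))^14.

Since ω_6^6 = 1, powers reduce modulo 6.
14 mod 6 = 2
So ω_6^14 = ω_6^2 = e^(-2πi·2/6)

ω_6^14 = ω_6^2 = -0.5000-0.8660i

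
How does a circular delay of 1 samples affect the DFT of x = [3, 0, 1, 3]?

Time shift by 1: X_shifted[k] = ω_4^(1k) · X[k]
Shifted x = [3, 3, 0, 1]

DFT(x[n-1]) = [7, 3-2i, -1, 3+2i]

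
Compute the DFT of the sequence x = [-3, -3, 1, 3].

X[k] = Σ(n=0 to 3) x[n] · ω_4^(nk)
where ω_4 = e^(-2πi/4)

Computing each X[k]:
X[0] = -2
X[1] = -4+6i
X[2] = -2
X[3] = -4-6i

X = [-2, -4+6i, -2, -4-6i]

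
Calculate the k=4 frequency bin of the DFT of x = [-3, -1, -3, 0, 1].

X[4] = Σ(n=0 to 4) x[n] · ω_5^(4n) where ω_5 = e^(-2πi/5)
= (-3)·ω_5^0 + (-1)·ω_5^4 + (-3)·ω_5^8 + (0)·ω_5^12 + (1)·ω_5^16

X[4] = -0.5729-3.6655i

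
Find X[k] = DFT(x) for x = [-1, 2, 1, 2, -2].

X[k] = Σ(n=0 to 4) x[n] · ω_5^(nk)
where ω_5 = e^(-2πi/5)

Computing each X[k]:
X[0] = 2
X[1] = -3.4271-3.2164i
X[2] = -0.0729-3.3022i
X[3] = -0.0729+3.3022i
X[4] = -3.4271+3.2164i

X = [2, -3.4271-3.2164i, -0.0729-3.3022i, -0.0729+3.3022i, -3.4271+3.2164i]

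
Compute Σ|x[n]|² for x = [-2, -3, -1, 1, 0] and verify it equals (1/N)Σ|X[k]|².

Time domain:
Σ|x[n]|² = |-2|² + |-3|² + |-1|² + |1|² + |0|² = 15.0000

Frequency domain:
(1/5)Σ|X[k]|² = (1/5)(|-5|² + |-2.9271+4.0287i|² + |0.4271-0.1388i|² + |0.4271+0.1388i|² + |-2.9271-4.0287i|²) = (1/5)·75.0000 = 15.0000

Both sides agree, confirming Parseval's theorem.

Σ|x[n]|² = (1/N)Σ|X[k]|² = 15.0000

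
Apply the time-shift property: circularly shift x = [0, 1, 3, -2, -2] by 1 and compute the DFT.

Time shift by 1: X_shifted[k] = ω_5^(1k) · X[k]
Shifted x = [-2, 0, 1, 3, -2]

DFT(x[n-1]) = [0, -5.8541-0.7265i, 0.8541-3.0777i, 0.8541+3.0777i, -5.8541+0.7265i]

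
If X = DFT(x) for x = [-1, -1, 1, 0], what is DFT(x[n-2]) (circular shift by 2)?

Time shift by 2: X_shifted[k] = ω_4^(2k) · X[k]
Shifted x = [1, 0, -1, -1]

DFT(x[n-2]) = [-1, 2-1i, 1, 2+1i]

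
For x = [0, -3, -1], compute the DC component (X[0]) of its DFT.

X[0] = Σ(n=0 to 2) x[n] · ω_3^0 = Σ x[n]
= (0) + (-3) + (-1)

X[0] = -4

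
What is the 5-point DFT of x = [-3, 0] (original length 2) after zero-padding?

Original 2-point DFT: [-3, -3]
Zero-padded 5-point DFT provides frequency interpolation.

DFT_5([x, 0, ...]) = [-3, -3, -3, -3, -3]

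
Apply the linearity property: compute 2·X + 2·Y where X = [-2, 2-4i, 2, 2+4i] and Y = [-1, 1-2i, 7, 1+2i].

By linearity: DFT(2x + 2y) = 2·DFT(x) + 2·DFT(y)
= 2·[-2, 2-4i, 2, 2+4i] + 2·[-1, 1-2i, 7, 1+2i]

Computing element-wise:
Z[0] = 2·(-2) + 2·(-1) = -6
Z[1] = 2·(2-4i) + 2·(1-2i) = 6-12i
Z[2] = 2·(2) + 2·(7) = 18
Z[3] = 2·(2+4i) + 2·(1+2i) = 6+12i

DFT(2x + 2y) = 2·X + 2·Y = [-6, 6-12i, 18, 6+12i]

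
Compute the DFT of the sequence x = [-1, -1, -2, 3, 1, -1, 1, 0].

X[k] = Σ(n=0 to 7) x[n] · ω_8^(nk)
where ω_8 = e^(-2πi/8)

Computing each X[k]:
X[0] = 0
X[1] = -4.1213+0.8787i
X[2] = 1+5i
X[3] = 0.1213-5.1213i
X[4] = -2
X[5] = 0.1213+5.1213i
X[6] = 1-5i
X[7] = -4.1213-0.8787i

X = [0, -4.1213+0.8787i, 1+5i, 0.1213-5.1213i, -2, 0.1213+5.1213i, 1-5i, -4.1213-0.8787i]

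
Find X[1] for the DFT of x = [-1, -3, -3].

X[1] = Σ(n=0 to 2) x[n] · ω_3^(1n) where ω_3 = e^(-2πi/3)
= (-1)·ω_3^0 + (-3)·ω_3^1 + (-3)·ω_3^2

X[1] = 2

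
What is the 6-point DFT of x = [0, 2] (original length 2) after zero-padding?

Original 2-point DFT: [2, -2]
Zero-padded 6-point DFT provides frequency interpolation.

DFT_6([x, 0, ...]) = [2, 1.0000-1.7321i, -1.0000-1.7321i, -2, -1.0000+1.7321i, 1.0000+1.7321i]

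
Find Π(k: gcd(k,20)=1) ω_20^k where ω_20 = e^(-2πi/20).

The primitive 20th roots of unity are ω_20^k for k coprime to 20: k ∈ {1, 3, 7, 9, 11, 13, 17, 19}
Their product equals the constant term of the cyclotomic polynomial Φ_20(x) up to sign.
For n ≥ 3, the product of all primitive nth roots of unity is 1. (For n=1 it is 1; for n=2 it is -1.)

1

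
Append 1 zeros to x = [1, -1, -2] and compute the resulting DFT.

Original 3-point DFT: [-2, 2.5000-0.8660i, 2.5000+0.8660i]
Zero-padded 4-point DFT provides frequency interpolation.

DFT_4([x, 0, ...]) = [-2, 3+1i, 0, 3-1i]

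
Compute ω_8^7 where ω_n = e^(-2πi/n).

ω_8^7 = e^(-2πi·7/8)
= cos(-2π·7/8) + i·sin(-2π·7/8)
= cos(-14π/8) + i·sin(-14π/8)

ω_8^7 = cos(-14π/8) + i·sin(-14π/8) = 0.7071+0.7071i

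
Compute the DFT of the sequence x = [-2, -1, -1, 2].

X[k] = Σ(n=0 to 3) x[n] · ω_4^(nk)
where ω_4 = e^(-2πi/4)

Computing each X[k]:
X[0] = -2
X[1] = -1+3i
X[2] = -4
X[3] = -1-3i

X = [-2, -1+3i, -4, -1-3i]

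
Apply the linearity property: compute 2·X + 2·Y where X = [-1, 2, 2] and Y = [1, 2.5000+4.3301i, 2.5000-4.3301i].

By linearity: DFT(2x + 2y) = 2·DFT(x) + 2·DFT(y)
= 2·[-1, 2, 2] + 2·[1, 2.5000+4.3301i, 2.5000-4.3301i]

Computing element-wise:
Z[0] = 2·(-1) + 2·(1) = 0
Z[1] = 2·(2) + 2·(2.5000+4.3301i) = 9.0000+8.6602i
Z[2] = 2·(2) + 2·(2.5000-4.3301i) = 9.0000-8.6602i

DFT(2x + 2y) = 2·X + 2·Y = [0, 9.0000+8.6602i, 9.0000-8.6602i]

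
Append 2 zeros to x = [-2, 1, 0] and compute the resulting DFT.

Original 3-point DFT: [-1, -2.5000-0.8660i, -2.5000+0.8660i]
Zero-padded 5-point DFT provides frequency interpolation.

DFT_5([x, 0, ...]) = [-1, -1.6910-0.9511i, -2.8090-0.5878i, -2.8090+0.5878i, -1.6910+0.9511i]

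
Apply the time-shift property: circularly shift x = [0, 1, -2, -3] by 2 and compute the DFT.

Time shift by 2: X_shifted[k] = ω_4^(2k) · X[k]
Shifted x = [-2, -3, 0, 1]

DFT(x[n-2]) = [-4, -2+4i, 0, -2-4i]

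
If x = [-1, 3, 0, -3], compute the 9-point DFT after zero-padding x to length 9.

Original 4-point DFT: [-1, -1-6i, -1, -1+6i]
Zero-padded 9-point DFT provides frequency interpolation.

DFT_9([x, 0, ...]) = [-1, 2.7981+0.6697i, 1.0209-5.5525i, -5.5000-2.5981i, -2.3191+1.5720i, -2.3191-1.5720i, -5.5000+2.5981i, 1.0209+5.5525i, 2.7981-0.6697i]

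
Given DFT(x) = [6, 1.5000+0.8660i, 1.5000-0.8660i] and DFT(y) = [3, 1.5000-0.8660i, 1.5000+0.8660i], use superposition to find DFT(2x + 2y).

By linearity: DFT(2x + 2y) = 2·DFT(x) + 2·DFT(y)
= 2·[6, 1.5000+0.8660i, 1.5000-0.8660i] + 2·[3, 1.5000-0.8660i, 1.5000+0.8660i]

Computing element-wise:
Z[0] = 2·(6) + 2·(3) = 18
Z[1] = 2·(1.5000+0.8660i) + 2·(1.5000-0.8660i) = 6
Z[2] = 2·(1.5000-0.8660i) + 2·(1.5000+0.8660i) = 6

DFT(2x + 2y) = 2·X + 2·Y = [18, 6, 6]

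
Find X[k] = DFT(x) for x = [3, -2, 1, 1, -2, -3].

X[k] = Σ(n=0 to 5) x[n] · ω_6^(nk)
where ω_6 = e^(-2πi/6)

Computing each X[k]:
X[0] = -2
X[1] = -3.4641i
X[2] = 7.0000+1.7321i
X[3] = 6
X[4] = 7.0000-1.7321i
X[5] = 3.4641i

X = [-2, -3.4641i, 7.0000+1.7321i, 6, 7.0000-1.7321i, 3.4641i]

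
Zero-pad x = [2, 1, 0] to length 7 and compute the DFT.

Original 3-point DFT: [3, 1.5000-0.8660i, 1.5000+0.8660i]
Zero-padded 7-point DFT provides frequency interpolation.

DFT_7([x, 0, ...]) = [3, 2.6235-0.7818i, 1.7775-0.9749i, 1.0990-0.4339i, 1.0990+0.4339i, 1.7775+0.9749i, 2.6235+0.7818i]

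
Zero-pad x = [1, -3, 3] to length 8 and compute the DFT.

Original 3-point DFT: [1, 1.0000+5.1962i, 1.0000-5.1962i]
Zero-padded 8-point DFT provides frequency interpolation.

DFT_8([x, 0, ...]) = [1, -1.1213-0.8787i, -2+3i, 3.1213+5.1213i, 7, 3.1213-5.1213i, -2-3i, -1.1213+0.8787i]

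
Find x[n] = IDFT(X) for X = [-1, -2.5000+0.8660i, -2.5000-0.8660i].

x[n] = (1/3) Σ(k=0 to 2) X[k] · e^(2πikn/3)

Computing each x[n]:
x[0] = -2
x[1] = 0
x[2] = 1

x = [-2, 0, 1]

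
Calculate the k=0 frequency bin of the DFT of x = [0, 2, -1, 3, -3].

X[0] = Σ(n=0 to 4) x[n] · ω_5^0 = Σ x[n]
= (0) + (2) + (-1) + (3) + (-3)

X[0] = 1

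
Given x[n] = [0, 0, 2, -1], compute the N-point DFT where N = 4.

X[k] = Σ(n=0 to 3) x[n] · ω_4^(nk)
where ω_4 = e^(-2πi/4)

Computing each X[k]:
X[0] = 1
X[1] = -2-1i
X[2] = 3
X[3] = -2+1i

X = [1, -2-1i, 3, -2+1i]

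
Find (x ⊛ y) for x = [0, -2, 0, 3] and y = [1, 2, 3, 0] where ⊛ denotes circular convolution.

(x ⊛ y)[n] = Σ(m=0 to 3) x[m] · y[(n-m) mod 4]

Computing each output sample:
(x ⊛ y)[0] = 6
(x ⊛ y)[1] = 7
(x ⊛ y)[2] = -4
(x ⊛ y)[3] = -3

x ⊛ y = [6, 7, -4, -3]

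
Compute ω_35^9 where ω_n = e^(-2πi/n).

ω_35^9 = e^(-2πi·9/35)
= cos(-2π·9/35) + i·sin(-2π·9/35)
= cos(-18π/35) + i·sin(-18π/35)

ω_35^9 = cos(-18π/35) + i·sin(-18π/35) = -0.0449-0.9990i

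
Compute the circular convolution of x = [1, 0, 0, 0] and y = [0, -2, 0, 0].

(x ⊛ y)[n] = Σ(m=0 to 3) x[m] · y[(n-m) mod 4]

Computing each output sample:
(x ⊛ y)[0] = 0
(x ⊛ y)[1] = -2
(x ⊛ y)[2] = 0
(x ⊛ y)[3] = 0

x ⊛ y = [0, -2, 0, 0]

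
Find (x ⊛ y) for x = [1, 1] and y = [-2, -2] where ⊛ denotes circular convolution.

(x ⊛ y)[n] = Σ(m=0 to 1) x[m] · y[(n-m) mod 2]

Computing each output sample:
(x ⊛ y)[0] = -4
(x ⊛ y)[1] = -4

x ⊛ y = [-4, -4]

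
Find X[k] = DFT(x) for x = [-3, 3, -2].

X[k] = Σ(n=0 to 2) x[n] · ω_3^(nk)
where ω_3 = e^(-2πi/3)

Computing each X[k]:
X[0] = -2
X[1] = -3.5000-4.3301i
X[2] = -3.5000+4.3301i

X = [-2, -3.5000-4.3301i, -3.5000+4.3301i]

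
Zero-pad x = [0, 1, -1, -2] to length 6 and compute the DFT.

Original 4-point DFT: [-2, 1-3i, 0, 1+3i]
Zero-padded 6-point DFT provides frequency interpolation.

DFT_6([x, 0, ...]) = [-2, 3, -2.0000-1.7321i, 0, -2.0000+1.7321i, 3]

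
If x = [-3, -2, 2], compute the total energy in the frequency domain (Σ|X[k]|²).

Parseval: Σ|x[n]|² = (1/N)Σ|X[k]|², so Σ|X[k]|² = N·Σ|x[n]|² = 3·17.0000

Σ|X[k]|² = N·Σ|x[n]|² = 3·17.0000 = 51.0000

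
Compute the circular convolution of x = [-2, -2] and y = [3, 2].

(x ⊛ y)[n] = Σ(m=0 to 1) x[m] · y[(n-m) mod 2]

Computing each output sample:
(x ⊛ y)[0] = -10
(x ⊛ y)[1] = -10

x ⊛ y = [-10, -10]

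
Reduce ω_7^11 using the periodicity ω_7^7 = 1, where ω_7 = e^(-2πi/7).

Since ω_7^7 = 1, powers reduce modulo 7.
11 mod 7 = 4
So ω_7^11 = ω_7^4 = e^(-2πi·4/7)

ω_7^11 = ω_7^4 = -0.9010+0.4339i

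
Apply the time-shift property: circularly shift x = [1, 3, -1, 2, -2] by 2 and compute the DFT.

Time shift by 2: X_shifted[k] = ω_5^(2k) · X[k]
Shifted x = [2, -2, 1, 3, -1]

DFT(x[n-2]) = [3, -2.1631+2.1266i, 5.6631-1.3143i, 5.6631+1.3143i, -2.1631-2.1266i]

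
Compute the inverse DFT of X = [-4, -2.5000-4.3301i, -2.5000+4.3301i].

x[n] = (1/3) Σ(k=0 to 2) X[k] · e^(2πikn/3)

Computing each x[n]:
x[0] = -3
x[1] = 2
x[2] = -3

x = [-3, 2, -3]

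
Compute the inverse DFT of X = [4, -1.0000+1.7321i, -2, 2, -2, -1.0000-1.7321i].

x[n] = (1/6) Σ(k=0 to 5) X[k] · e^(2πikn/6)

Computing each x[n]:
x[0] = 0
x[1] = 0
x[2] = 1
x[3] = 0
x[4] = 2
x[5] = 1

x = [0, 0, 1, 0, 2, 1]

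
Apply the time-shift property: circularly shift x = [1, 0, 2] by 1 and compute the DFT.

Time shift by 1: X_shifted[k] = ω_3^(1k) · X[k]
Shifted x = [2, 1, 0]

DFT(x[n-1]) = [3, 1.5000-0.8660i, 1.5000+0.8660i]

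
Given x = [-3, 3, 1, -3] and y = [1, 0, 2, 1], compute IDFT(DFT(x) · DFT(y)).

(x ⊛ y)[n] = Σ(m=0 to 3) x[m] · y[(n-m) mod 4]

Computing each output sample:
(x ⊛ y)[0] = 2
(x ⊛ y)[1] = -2
(x ⊛ y)[2] = -8
(x ⊛ y)[3] = 0

x ⊛ y = [2, -2, -8, 0]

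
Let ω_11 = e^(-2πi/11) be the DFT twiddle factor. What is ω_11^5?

ω_11^5 = e^(-2πi·5/11)
= cos(-2π·5/11) + i·sin(-2π·5/11)
= cos(-10π/11) + i·sin(-10π/11)

ω_11^5 = cos(-10π/11) + i·sin(-10π/11) = -0.9595-0.2817i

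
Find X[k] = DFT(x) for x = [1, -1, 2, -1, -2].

X[k] = Σ(n=0 to 4) x[n] · ω_5^(nk)
where ω_5 = e^(-2πi/5)

Computing each X[k]:
X[0] = -1
X[1] = -0.7361-2.7144i
X[2] = 3.7361+2.2654i
X[3] = 3.7361-2.2654i
X[4] = -0.7361+2.7144i

X = [-1, -0.7361-2.7144i, 3.7361+2.2654i, 3.7361-2.2654i, -0.7361+2.7144i]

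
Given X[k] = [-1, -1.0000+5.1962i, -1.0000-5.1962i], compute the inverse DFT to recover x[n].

x[n] = (1/3) Σ(k=0 to 2) X[k] · e^(2πikn/3)

Computing each x[n]:
x[0] = -1
x[1] = -3
x[2] = 3

x = [-1, -3, 3]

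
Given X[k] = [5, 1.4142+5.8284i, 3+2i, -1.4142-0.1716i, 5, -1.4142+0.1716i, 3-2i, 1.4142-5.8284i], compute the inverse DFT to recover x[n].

x[n] = (1/8) Σ(k=0 to 7) X[k] · e^(2πikn/8)

Computing each x[n]:
x[0] = 2
x[1] = -1
x[2] = -1
x[3] = -1
x[4] = 2
x[5] = 0
x[6] = 2
x[7] = 2

x = [2, -1, -1, -1, 2, 0, 2, 2]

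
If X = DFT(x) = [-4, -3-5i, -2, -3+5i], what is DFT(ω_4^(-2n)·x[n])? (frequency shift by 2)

Modulation property: DFT(ω_4^(-2n)·x[n]) = X[(k-2) mod 4], so circularly shift X by 2 positions.

X[k-2] = [-2, -3+5i, -4, -3-5i]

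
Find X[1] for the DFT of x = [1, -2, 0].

X[1] = Σ(n=0 to 2) x[n] · ω_3^(1n) where ω_3 = e^(-2πi/3)
= (1)·ω_3^0 + (-2)·ω_3^1 + (0)·ω_3^2

X[1] = 2.0000+1.7321i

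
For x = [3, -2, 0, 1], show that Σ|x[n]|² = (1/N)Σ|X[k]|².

Time domain:
Σ|x[n]|² = |3|² + |-2|² + |0|² + |1|² = 14.0000

Frequency domain:
(1/4)Σ|X[k]|² = (1/4)(|2|² + |3+3i|² + |4|² + |3-3i|²) = (1/4)·56.0000 = 14.0000

Both sides agree, confirming Parseval's theorem.

Σ|x[n]|² = (1/N)Σ|X[k]|² = 14.0000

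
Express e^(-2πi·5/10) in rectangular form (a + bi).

ω_10^5 = e^(-2πi·5/10)
= cos(-2π·5/10) + i·sin(-2π·5/10)
= cos(-10π/10) + i·sin(-10π/10)

ω_10^5 = cos(-10π/10) + i·sin(-10π/10) = -1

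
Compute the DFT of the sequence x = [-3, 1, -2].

X[k] = Σ(n=0 to 2) x[n] · ω_3^(nk)
where ω_3 = e^(-2πi/3)

Computing each X[k]:
X[0] = -4
X[1] = -2.5000-2.5981i
X[2] = -2.5000+2.5981i

X = [-4, -2.5000-2.5981i, -2.5000+2.5981i]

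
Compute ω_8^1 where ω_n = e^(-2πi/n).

ω_8^1 = e^(-2πi·1/8)
= cos(-2π·1/8) + i·sin(-2π·1/8)
= cos(-2π/8) + i·sin(-2π/8)

ω_8^1 = cos(-2π/8) + i·sin(-2π/8) = 0.7071-0.7071i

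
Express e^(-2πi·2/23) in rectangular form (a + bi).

ω_23^2 = e^(-2πi·2/23)
= cos(-2π·2/23) + i·sin(-2π·2/23)
= cos(-4π/23) + i·sin(-4π/23)

ω_23^2 = cos(-4π/23) + i·sin(-4π/23) = 0.8544-0.5196i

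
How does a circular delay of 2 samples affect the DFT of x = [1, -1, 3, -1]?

Time shift by 2: X_shifted[k] = ω_4^(2k) · X[k]
Shifted x = [3, -1, 1, -1]

DFT(x[n-2]) = [2, 2, 6, 2]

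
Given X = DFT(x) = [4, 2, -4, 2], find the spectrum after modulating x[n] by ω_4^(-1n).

Modulation property: DFT(ω_4^(-1n)·x[n]) = X[(k-1) mod 4], so circularly shift X by 1 positions.

X[k-1] = [2, 4, 2, -4]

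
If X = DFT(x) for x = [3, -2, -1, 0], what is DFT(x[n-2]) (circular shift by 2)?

Time shift by 2: X_shifted[k] = ω_4^(2k) · X[k]
Shifted x = [-1, 0, 3, -2]

DFT(x[n-2]) = [0, -4-2i, 4, -4+2i]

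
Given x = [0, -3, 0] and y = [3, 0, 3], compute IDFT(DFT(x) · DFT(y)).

(x ⊛ y)[n] = Σ(m=0 to 2) x[m] · y[(n-m) mod 3]

Computing each output sample:
(x ⊛ y)[0] = -9
(x ⊛ y)[1] = -9
(x ⊛ y)[2] = 0

x ⊛ y = [-9, -9, 0]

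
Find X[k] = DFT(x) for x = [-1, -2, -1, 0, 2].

X[k] = Σ(n=0 to 4) x[n] · ω_5^(nk)
where ω_5 = e^(-2πi/5)

Computing each X[k]:
X[0] = -2
X[1] = -0.1910+4.3920i
X[2] = -1.3090+1.4001i
X[3] = -1.3090-1.4001i
X[4] = -0.1910-4.3920i

X = [-2, -0.1910+4.3920i, -1.3090+1.4001i, -1.3090-1.4001i, -0.1910-4.3920i]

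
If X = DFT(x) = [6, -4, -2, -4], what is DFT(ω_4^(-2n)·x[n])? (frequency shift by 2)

Modulation property: DFT(ω_4^(-2n)·x[n]) = X[(k-2) mod 4], so circularly shift X by 2 positions.

X[k-2] = [-2, -4, 6, -4]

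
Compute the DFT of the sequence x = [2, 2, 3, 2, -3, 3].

X[k] = Σ(n=0 to 5) x[n] · ω_6^(nk)
where ω_6 = e^(-2πi/6)

Computing each X[k]:
X[0] = 9
X[1] = 2.5000-4.3301i
X[2] = 1.5000+6.0622i
X[3] = -5
X[4] = 1.5000-6.0622i
X[5] = 2.5000+4.3301i

X = [9, 2.5000-4.3301i, 1.5000+6.0622i, -5, 1.5000-6.0622i, 2.5000+4.3301i]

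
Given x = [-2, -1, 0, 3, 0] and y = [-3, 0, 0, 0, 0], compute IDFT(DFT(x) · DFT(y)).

(x ⊛ y)[n] = Σ(m=0 to 4) x[m] · y[(n-m) mod 5]

Computing each output sample:
(x ⊛ y)[0] = 6
(x ⊛ y)[1] = 3
(x ⊛ y)[2] = 0
(x ⊛ y)[3] = -9
(x ⊛ y)[4] = 0

x ⊛ y = [6, 3, 0, -9, 0]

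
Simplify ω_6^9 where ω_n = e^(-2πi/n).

Since ω_6^6 = 1, powers reduce modulo 6.
9 mod 6 = 3
So ω_6^9 = ω_6^3 = e^(-2πi·3/6)

ω_6^9 = ω_6^3 = -1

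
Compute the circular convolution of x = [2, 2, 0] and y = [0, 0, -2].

(x ⊛ y)[n] = Σ(m=0 to 2) x[m] · y[(n-m) mod 3]

Computing each output sample:
(x ⊛ y)[0] = -4
(x ⊛ y)[1] = 0
(x ⊛ y)[2] = -4

x ⊛ y = [-4, 0, -4]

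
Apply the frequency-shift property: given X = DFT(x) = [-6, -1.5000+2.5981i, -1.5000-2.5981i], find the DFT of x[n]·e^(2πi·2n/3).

Modulation property: DFT(ω_3^(-2n)·x[n]) = X[(k-2) mod 3], so circularly shift X by 2 positions.

X[k-2] = [-1.5000+2.5981i, -1.5000-2.5981i, -6]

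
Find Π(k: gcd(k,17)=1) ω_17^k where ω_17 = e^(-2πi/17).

The primitive 17th roots of unity are ω_17^k for k coprime to 17: k ∈ {1, 2, 3, 4, 5, 6, 7, 8, 9, 10, 11, 12, 13, 14, 15, 16}
Their product equals the constant term of the cyclotomic polynomial Φ_17(x) up to sign.
For n ≥ 3, the product of all primitive nth roots of unity is 1. (For n=1 it is 1; for n=2 it is -1.)

1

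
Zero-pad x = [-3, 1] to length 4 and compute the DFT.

Original 2-point DFT: [-2, -4]
Zero-padded 4-point DFT provides frequency interpolation.

DFT_4([x, 0, ...]) = [-2, -3-1i, -4, -3+1i]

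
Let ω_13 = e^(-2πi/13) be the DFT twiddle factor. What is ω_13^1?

ω_13^1 = e^(-2πi·1/13)
= cos(-2π·1/13) + i·sin(-2π·1/13)
= cos(-2π/13) + i·sin(-2π/13)

ω_13^1 = cos(-2π/13) + i·sin(-2π/13) = 0.8855-0.4647i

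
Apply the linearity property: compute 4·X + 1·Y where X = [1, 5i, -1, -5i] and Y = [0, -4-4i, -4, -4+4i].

By linearity: DFT(4x + 1y) = 4·DFT(x) + 1·DFT(y)
= 4·[1, 5i, -1, -5i] + 1·[0, -4-4i, -4, -4+4i]

Computing element-wise:
Z[0] = 4·(1) + 1·(0) = 4
Z[1] = 4·(5i) + 1·(-4-4i) = -4+16i
Z[2] = 4·(-1) + 1·(-4) = -8
Z[3] = 4·(-5i) + 1·(-4+4i) = -4-16i

DFT(4x + 1y) = 4·X + 1·Y = [4, -4+16i, -8, -4-16i]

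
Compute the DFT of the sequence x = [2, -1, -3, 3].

X[k] = Σ(n=0 to 3) x[n] · ω_4^(nk)
where ω_4 = e^(-2πi/4)

Computing each X[k]:
X[0] = 1
X[1] = 5+4i
X[2] = -3
X[3] = 5-4i

X = [1, 5+4i, -3, 5-4i]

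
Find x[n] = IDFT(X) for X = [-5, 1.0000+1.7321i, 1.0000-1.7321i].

x[n] = (1/3) Σ(k=0 to 2) X[k] · e^(2πikn/3)

Computing each x[n]:
x[0] = -1
x[1] = -3
x[2] = -1

x = [-1, -3, -1]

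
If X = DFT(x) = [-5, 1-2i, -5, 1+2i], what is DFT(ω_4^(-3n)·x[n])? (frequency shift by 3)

Modulation property: DFT(ω_4^(-3n)·x[n]) = X[(k-3) mod 4], so circularly shift X by 3 positions.

X[k-3] = [1-2i, -5, 1+2i, -5]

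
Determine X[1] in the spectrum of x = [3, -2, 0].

X[1] = Σ(n=0 to 2) x[n] · ω_3^(1n) where ω_3 = e^(-2πi/3)
= (3)·ω_3^0 + (-2)·ω_3^1 + (0)·ω_3^2

X[1] = 4.0000+1.7321i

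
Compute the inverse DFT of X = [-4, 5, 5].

x[n] = (1/3) Σ(k=0 to 2) X[k] · e^(2πikn/3)

Computing each x[n]:
x[0] = 2
x[1] = -3
x[2] = -3

x = [2, -3, -3]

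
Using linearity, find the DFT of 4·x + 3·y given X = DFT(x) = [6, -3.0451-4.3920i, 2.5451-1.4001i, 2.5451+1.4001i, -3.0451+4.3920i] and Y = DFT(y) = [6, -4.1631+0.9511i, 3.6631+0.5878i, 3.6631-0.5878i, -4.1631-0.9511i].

By linearity: DFT(4x + 3y) = 4·DFT(x) + 3·DFT(y)
= 4·[6, -3.0451-4.3920i, 2.5451-1.4001i, 2.5451+1.4001i, -3.0451+4.3920i] + 3·[6, -4.1631+0.9511i, 3.6631+0.5878i, 3.6631-0.5878i, -4.1631-0.9511i]

Computing element-wise:
Z[0] = 4·(6) + 3·(6) = 42
Z[1] = 4·(-3.0451-4.3920i) + 3·(-4.1631+0.9511i) = -24.6697-14.7147i
Z[2] = 4·(2.5451-1.4001i) + 3·(3.6631+0.5878i) = 21.1697-3.8370i
Z[3] = 4·(2.5451+1.4001i) + 3·(3.6631-0.5878i) = 21.1697+3.8370i
Z[4] = 4·(-3.0451+4.3920i) + 3·(-4.1631-0.9511i) = -24.6697+14.7147i

DFT(4x + 3y) = 4·X + 3·Y = [42, -24.6697-14.7147i, 21.1697-3.8370i, 21.1697+3.8370i, -24.6697+14.7147i]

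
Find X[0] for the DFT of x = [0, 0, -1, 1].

X[0] = Σ(n=0 to 3) x[n] · ω_4^0 = Σ x[n]
= (0) + (0) + (-1) + (1)

X[0] = 0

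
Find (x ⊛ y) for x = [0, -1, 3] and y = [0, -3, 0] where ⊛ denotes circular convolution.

(x ⊛ y)[n] = Σ(m=0 to 2) x[m] · y[(n-m) mod 3]

Computing each output sample:
(x ⊛ y)[0] = -9
(x ⊛ y)[1] = 0
(x ⊛ y)[2] = 3

x ⊛ y = [-9, 0, 3]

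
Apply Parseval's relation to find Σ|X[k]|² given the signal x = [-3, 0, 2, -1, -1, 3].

Parseval: Σ|x[n]|² = (1/N)Σ|X[k]|², so Σ|X[k]|² = N·Σ|x[n]|² = 6·24.0000

Σ|X[k]|² = N·Σ|x[n]|² = 6·24.0000 = 144.0000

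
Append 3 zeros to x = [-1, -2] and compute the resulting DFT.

Original 2-point DFT: [-3, 1]
Zero-padded 5-point DFT provides frequency interpolation.

DFT_5([x, 0, ...]) = [-3, -1.6180+1.9021i, 0.6180+1.1756i, 0.6180-1.1756i, -1.6180-1.9021i]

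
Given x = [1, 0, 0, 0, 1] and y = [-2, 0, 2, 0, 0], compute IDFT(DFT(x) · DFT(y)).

(x ⊛ y)[n] = Σ(m=0 to 4) x[m] · y[(n-m) mod 5]

Computing each output sample:
(x ⊛ y)[0] = -2
(x ⊛ y)[1] = 2
(x ⊛ y)[2] = 2
(x ⊛ y)[3] = 0
(x ⊛ y)[4] = -2

x ⊛ y = [-2, 2, 2, 0, -2]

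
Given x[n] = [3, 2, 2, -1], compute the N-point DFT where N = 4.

X[k] = Σ(n=0 to 3) x[n] · ω_4^(nk)
where ω_4 = e^(-2πi/4)

Computing each X[k]:
X[0] = 6
X[1] = 1-3i
X[2] = 4
X[3] = 1+3i

X = [6, 1-3i, 4, 1+3i]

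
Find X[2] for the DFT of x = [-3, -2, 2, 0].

X[2] = Σ(n=0 to 3) x[n] · ω_4^(2n) where ω_4 = e^(-2πi/4)
= (-3)·ω_4^0 + (-2)·ω_4^2 + (2)·ω_4^4 + (0)·ω_4^6

X[2] = 1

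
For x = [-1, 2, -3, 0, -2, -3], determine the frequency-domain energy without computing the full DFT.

Parseval: Σ|x[n]|² = (1/N)Σ|X[k]|², so Σ|X[k]|² = N·Σ|x[n]|² = 6·27.0000

Σ|X[k]|² = N·Σ|x[n]|² = 6·27.0000 = 162.0000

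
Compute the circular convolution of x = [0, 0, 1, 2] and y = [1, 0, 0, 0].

(x ⊛ y)[n] = Σ(m=0 to 3) x[m] · y[(n-m) mod 4]

Computing each output sample:
(x ⊛ y)[0] = 0
(x ⊛ y)[1] = 0
(x ⊛ y)[2] = 1
(x ⊛ y)[3] = 2

x ⊛ y = [0, 0, 1, 2]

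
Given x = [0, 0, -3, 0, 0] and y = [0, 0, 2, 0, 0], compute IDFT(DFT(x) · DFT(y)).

(x ⊛ y)[n] = Σ(m=0 to 4) x[m] · y[(n-m) mod 5]

Computing each output sample:
(x ⊛ y)[0] = 0
(x ⊛ y)[1] = 0
(x ⊛ y)[2] = 0
(x ⊛ y)[3] = 0
(x ⊛ y)[4] = -6

x ⊛ y = [0, 0, 0, 0, -6]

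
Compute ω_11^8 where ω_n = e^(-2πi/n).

ω_11^8 = e^(-2πi·8/11)
= cos(-2π·8/11) + i·sin(-2π·8/11)
= cos(-16π/11) + i·sin(-16π/11)

ω_11^8 = cos(-16π/11) + i·sin(-16π/11) = -0.1423+0.9898i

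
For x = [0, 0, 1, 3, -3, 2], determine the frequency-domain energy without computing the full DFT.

Parseval: Σ|x[n]|² = (1/N)Σ|X[k]|², so Σ|X[k]|² = N·Σ|x[n]|² = 6·23.0000

Σ|X[k]|² = N·Σ|x[n]|² = 6·23.0000 = 138.0000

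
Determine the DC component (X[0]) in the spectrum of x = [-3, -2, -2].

X[0] = Σ(n=0 to 2) x[n] · ω_3^0 = Σ x[n]
= (-3) + (-2) + (-2)

X[0] = -7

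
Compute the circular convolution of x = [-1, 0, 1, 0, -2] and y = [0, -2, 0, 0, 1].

(x ⊛ y)[n] = Σ(m=0 to 4) x[m] · y[(n-m) mod 5]

Computing each output sample:
(x ⊛ y)[0] = 4
(x ⊛ y)[1] = 3
(x ⊛ y)[2] = 0
(x ⊛ y)[3] = -4
(x ⊛ y)[4] = -1

x ⊛ y = [4, 3, 0, -4, -1]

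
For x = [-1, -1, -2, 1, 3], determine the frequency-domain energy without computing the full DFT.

Parseval: Σ|x[n]|² = (1/N)Σ|X[k]|², so Σ|X[k]|² = N·Σ|x[n]|² = 5·16.0000

Σ|X[k]|² = N·Σ|x[n]|² = 5·16.0000 = 80.0000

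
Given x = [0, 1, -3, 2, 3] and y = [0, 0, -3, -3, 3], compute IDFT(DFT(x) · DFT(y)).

(x ⊛ y)[n] = Σ(m=0 to 4) x[m] · y[(n-m) mod 5]

Computing each output sample:
(x ⊛ y)[0] = 6
(x ⊛ y)[1] = -24
(x ⊛ y)[2] = -3
(x ⊛ y)[3] = 6
(x ⊛ y)[4] = 6

x ⊛ y = [6, -24, -3, 6, 6]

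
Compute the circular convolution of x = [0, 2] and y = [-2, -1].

(x ⊛ y)[n] = Σ(m=0 to 1) x[m] · y[(n-m) mod 2]

Computing each output sample:
(x ⊛ y)[0] = -2
(x ⊛ y)[1] = -4

x ⊛ y = [-2, -4]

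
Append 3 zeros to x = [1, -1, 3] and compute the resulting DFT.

Original 3-point DFT: [3, 3.4641i, -3.4641i]
Zero-padded 6-point DFT provides frequency interpolation.

DFT_6([x, 0, ...]) = [3, -1.0000-1.7321i, 3.4641i, 5, -3.4641i, -1.0000+1.7321i]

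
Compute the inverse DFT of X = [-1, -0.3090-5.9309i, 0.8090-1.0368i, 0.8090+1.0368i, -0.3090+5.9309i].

x[n] = (1/5) Σ(k=0 to 4) X[k] · e^(2πikn/5)

Computing each x[n]:
x[0] = 0
x[1] = 2
x[2] = 1
x[3] = -1
x[4] = -3

x = [0, 2, 1, -1, -3]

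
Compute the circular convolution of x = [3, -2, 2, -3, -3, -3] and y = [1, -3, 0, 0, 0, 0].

(x ⊛ y)[n] = Σ(m=0 to 5) x[m] · y[(n-m) mod 6]

Computing each output sample:
(x ⊛ y)[0] = 12
(x ⊛ y)[1] = -11
(x ⊛ y)[2] = 8
(x ⊛ y)[3] = -9
(x ⊛ y)[4] = 6
(x ⊛ y)[5] = 6

x ⊛ y = [12, -11, 8, -9, 6, 6]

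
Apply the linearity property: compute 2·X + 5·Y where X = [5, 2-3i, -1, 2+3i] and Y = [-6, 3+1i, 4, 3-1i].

By linearity: DFT(2x + 5y) = 2·DFT(x) + 5·DFT(y)
= 2·[5, 2-3i, -1, 2+3i] + 5·[-6, 3+1i, 4, 3-1i]

Computing element-wise:
Z[0] = 2·(5) + 5·(-6) = -20
Z[1] = 2·(2-3i) + 5·(3+1i) = 19-1i
Z[2] = 2·(-1) + 5·(4) = 18
Z[3] = 2·(2+3i) + 5·(3-1i) = 19+1i

DFT(2x + 5y) = 2·X + 5·Y = [-20, 19-1i, 18, 19+1i]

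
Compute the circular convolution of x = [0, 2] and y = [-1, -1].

(x ⊛ y)[n] = Σ(m=0 to 1) x[m] · y[(n-m) mod 2]

Computing each output sample:
(x ⊛ y)[0] = -2
(x ⊛ y)[1] = -2

x ⊛ y = [-2, -2]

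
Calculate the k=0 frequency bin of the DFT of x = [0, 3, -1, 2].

X[0] = Σ(n=0 to 3) x[n] · ω_4^0 = Σ x[n]
= (0) + (3) + (-1) + (2)

X[0] = 4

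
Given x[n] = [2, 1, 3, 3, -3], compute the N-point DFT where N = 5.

X[k] = Σ(n=0 to 4) x[n] · ω_5^(nk)
where ω_5 = e^(-2πi/5)

Computing each X[k]:
X[0] = 6
X[1] = -3.4721-3.8042i
X[2] = 5.4721-2.3511i
X[3] = 5.4721+2.3511i
X[4] = -3.4721+3.8042i

X = [6, -3.4721-3.8042i, 5.4721-2.3511i, 5.4721+2.3511i, -3.4721+3.8042i]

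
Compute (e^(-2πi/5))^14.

Since ω_5^5 = 1, powers reduce modulo 5.
14 mod 5 = 4
So ω_5^14 = ω_5^4 = e^(-2πi·4/5)

ω_5^14 = ω_5^4 = 0.3090+0.9511i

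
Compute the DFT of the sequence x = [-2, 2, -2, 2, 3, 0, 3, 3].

X[k] = Σ(n=0 to 7) x[n] · ω_8^(nk)
where ω_8 = e^(-2πi/8)

Computing each X[k]:
X[0] = 9
X[1] = -2.8787+4.2929i
X[2] = 3i
X[3] = -7.1213-5.7071i
X[4] = -5
X[5] = -7.1213+5.7071i
X[6] = -3i
X[7] = -2.8787-4.2929i

X = [9, -2.8787+4.2929i, 3i, -7.1213-5.7071i, -5, -7.1213+5.7071i, -3i, -2.8787-4.2929i]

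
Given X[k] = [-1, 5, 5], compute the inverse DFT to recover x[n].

x[n] = (1/3) Σ(k=0 to 2) X[k] · e^(2πikn/3)

Computing each x[n]:
x[0] = 3
x[1] = -2
x[2] = -2

x = [3, -2, -2]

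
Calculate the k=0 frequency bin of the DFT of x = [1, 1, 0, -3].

X[0] = Σ(n=0 to 3) x[n] · ω_4^0 = Σ x[n]
= (1) + (1) + (0) + (-3)

X[0] = -1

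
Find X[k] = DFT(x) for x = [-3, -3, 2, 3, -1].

X[k] = Σ(n=0 to 4) x[n] · ω_5^(nk)
where ω_5 = e^(-2πi/5)

Computing each X[k]:
X[0] = -2
X[1] = -8.2812+2.4899i
X[2] = 1.7812+0.2245i
X[3] = 1.7812-0.2245i
X[4] = -8.2812-2.4899i

X = [-2, -8.2812+2.4899i, 1.7812+0.2245i, 1.7812-0.2245i, -8.2812-2.4899i]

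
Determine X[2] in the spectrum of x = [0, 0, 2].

X[2] = Σ(n=0 to 2) x[n] · ω_3^(2n) where ω_3 = e^(-2πi/3)
= (0)·ω_3^0 + (0)·ω_3^2 + (2)·ω_3^4

X[2] = -1.0000-1.7321i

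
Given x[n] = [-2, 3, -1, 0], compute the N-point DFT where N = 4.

X[k] = Σ(n=0 to 3) x[n] · ω_4^(nk)
where ω_4 = e^(-2πi/4)

Computing each X[k]:
X[0] = 0
X[1] = -1-3i
X[2] = -6
X[3] = -1+3i

X = [0, -1-3i, -6, -1+3i]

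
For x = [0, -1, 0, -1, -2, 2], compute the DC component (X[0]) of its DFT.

X[0] = Σ(n=0 to 5) x[n] · ω_6^0 = Σ x[n]
= (0) + (-1) + (0) + (-1) + (-2) + (2)

X[0] = -2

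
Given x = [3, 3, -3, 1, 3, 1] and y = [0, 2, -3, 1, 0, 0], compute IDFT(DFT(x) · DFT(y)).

(x ⊛ y)[n] = Σ(m=0 to 5) x[m] · y[(n-m) mod 6]

Computing each output sample:
(x ⊛ y)[0] = -6
(x ⊛ y)[1] = 6
(x ⊛ y)[2] = -2
(x ⊛ y)[3] = -12
(x ⊛ y)[4] = 14
(x ⊛ y)[5] = 0

x ⊛ y = [-6, 6, -2, -12, 14, 0]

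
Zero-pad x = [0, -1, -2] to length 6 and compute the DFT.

Original 3-point DFT: [-3, 1.5000-0.8660i, 1.5000+0.8660i]
Zero-padded 6-point DFT provides frequency interpolation.

DFT_6([x, 0, ...]) = [-3, 0.5000+2.5981i, 1.5000-0.8660i, -1, 1.5000+0.8660i, 0.5000-2.5981i]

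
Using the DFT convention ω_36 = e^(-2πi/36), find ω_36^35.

ω_36^35 = e^(-2πi·35/36)
= cos(-2π·35/36) + i·sin(-2π·35/36)
= cos(-70π/36) + i·sin(-70π/36)

ω_36^35 = cos(-70π/36) + i·sin(-70π/36) = 0.9848+0.1736i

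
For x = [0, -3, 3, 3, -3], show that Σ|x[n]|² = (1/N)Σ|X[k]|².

Time domain:
Σ|x[n]|² = |0|² + |-3|² + |3|² + |3|² + |-3|² = 36.0000

Frequency domain:
(1/5)Σ|X[k]|² = (1/5)(|0|² + |-6.7082|² + |6.7082|² + |6.7082|² + |-6.7082|²) = (1/5)·180.0000 = 36.0000

Both sides agree, confirming Parseval's theorem.

Σ|x[n]|² = (1/N)Σ|X[k]|² = 36.0000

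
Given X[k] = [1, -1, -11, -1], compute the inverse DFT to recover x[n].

x[n] = (1/4) Σ(k=0 to 3) X[k] · e^(2πikn/4)

Computing each x[n]:
x[0] = -3
x[1] = 3
x[2] = -2
x[3] = 3

x = [-3, 3, -2, 3]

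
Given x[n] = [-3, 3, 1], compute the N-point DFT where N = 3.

X[k] = Σ(n=0 to 2) x[n] · ω_3^(nk)
where ω_3 = e^(-2πi/3)

Computing each X[k]:
X[0] = 1
X[1] = -5.0000-1.7321i
X[2] = -5.0000+1.7321i

X = [1, -5.0000-1.7321i, -5.0000+1.7321i]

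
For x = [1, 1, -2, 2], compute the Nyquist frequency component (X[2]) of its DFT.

X[2] = Σ(n=0 to 3) x[n] · ω_4^(2n) where ω_4 = e^(-2πi/4)
= (1)·ω_4^0 + (1)·ω_4^2 + (-2)·ω_4^4 + (2)·ω_4^6

X[2] = -4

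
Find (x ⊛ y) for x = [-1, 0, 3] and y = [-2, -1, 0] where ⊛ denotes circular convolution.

(x ⊛ y)[n] = Σ(m=0 to 2) x[m] · y[(n-m) mod 3]

Computing each output sample:
(x ⊛ y)[0] = -1
(x ⊛ y)[1] = 1
(x ⊛ y)[2] = -6

x ⊛ y = [-1, 1, -6]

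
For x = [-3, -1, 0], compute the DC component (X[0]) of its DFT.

X[0] = Σ(n=0 to 2) x[n] · ω_3^0 = Σ x[n]
= (-3) + (-1) + (0)

X[0] = -4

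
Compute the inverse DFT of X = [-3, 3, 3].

x[n] = (1/3) Σ(k=0 to 2) X[k] · e^(2πikn/3)

Computing each x[n]:
x[0] = 1
x[1] = -2
x[2] = -2

x = [1, -2, -2]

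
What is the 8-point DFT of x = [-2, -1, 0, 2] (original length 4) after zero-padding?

Original 4-point DFT: [-1, -2+3i, -3, -2-3i]
Zero-padded 8-point DFT provides frequency interpolation.

DFT_8([x, 0, ...]) = [-1, -4.1213-0.7071i, -2+3i, 0.1213-0.7071i, -3, 0.1213+0.7071i, -2-3i, -4.1213+0.7071i]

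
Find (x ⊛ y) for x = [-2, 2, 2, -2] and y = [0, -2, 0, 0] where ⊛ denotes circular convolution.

(x ⊛ y)[n] = Σ(m=0 to 3) x[m] · y[(n-m) mod 4]

Computing each output sample:
(x ⊛ y)[0] = 4
(x ⊛ y)[1] = 4
(x ⊛ y)[2] = -4
(x ⊛ y)[3] = -4

x ⊛ y = [4, 4, -4, -4]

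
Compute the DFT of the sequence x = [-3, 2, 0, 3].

X[k] = Σ(n=0 to 3) x[n] · ω_4^(nk)
where ω_4 = e^(-2πi/4)

Computing each X[k]:
X[0] = 2
X[1] = -3+1i
X[2] = -8
X[3] = -3-1i

X = [2, -3+1i, -8, -3-1i]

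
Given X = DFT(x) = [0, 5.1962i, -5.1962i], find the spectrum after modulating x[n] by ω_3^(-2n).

Modulation property: DFT(ω_3^(-2n)·x[n]) = X[(k-2) mod 3], so circularly shift X by 2 positions.

X[k-2] = [5.1962i, -5.1962i, 0]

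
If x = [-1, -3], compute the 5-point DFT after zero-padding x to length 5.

Original 2-point DFT: [-4, 2]
Zero-padded 5-point DFT provides frequency interpolation.

DFT_5([x, 0, ...]) = [-4, -1.9271+2.8532i, 1.4271+1.7634i, 1.4271-1.7634i, -1.9271-2.8532i]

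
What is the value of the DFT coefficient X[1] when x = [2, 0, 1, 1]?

X[1] = Σ(n=0 to 3) x[n] · ω_4^(1n) where ω_4 = e^(-2πi/4)
= (2)·ω_4^0 + (0)·ω_4^1 + (1)·ω_4^2 + (1)·ω_4^3

X[1] = 1+1i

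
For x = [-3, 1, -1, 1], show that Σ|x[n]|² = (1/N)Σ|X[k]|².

Time domain:
Σ|x[n]|² = |-3|² + |1|² + |-1|² + |1|² = 12.0000

Frequency domain:
(1/4)Σ|X[k]|² = (1/4)(|-2|² + |-2|² + |-6|² + |-2|²) = (1/4)·48.0000 = 12.0000

Both sides agree, confirming Parseval's theorem.

Σ|x[n]|² = (1/N)Σ|X[k]|² = 12.0000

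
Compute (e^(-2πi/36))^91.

Since ω_36^36 = 1, powers reduce modulo 36.
91 mod 36 = 19
So ω_36^91 = ω_36^19 = e^(-2πi·19/36)

ω_36^91 = ω_36^19 = -0.9848+0.1736i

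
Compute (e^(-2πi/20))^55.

Since ω_20^20 = 1, powers reduce modulo 20.
55 mod 20 = 15
So ω_20^55 = ω_20^15 = e^(-2πi·15/20)

ω_20^55 = ω_20^15 = 1i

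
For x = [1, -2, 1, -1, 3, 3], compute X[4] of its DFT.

X[4] = Σ(n=0 to 5) x[n] · ω_6^(4n) where ω_6 = e^(-2πi/6)
= (1)·ω_6^0 + (-2)·ω_6^4 + (1)·ω_6^8 + (-1)·ω_6^12 + (3)·ω_6^16 + (3)·ω_6^20

X[4] = -2.5000-2.5981i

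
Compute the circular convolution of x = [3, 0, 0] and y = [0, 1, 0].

(x ⊛ y)[n] = Σ(m=0 to 2) x[m] · y[(n-m) mod 3]

Computing each output sample:
(x ⊛ y)[0] = 0
(x ⊛ y)[1] = 3
(x ⊛ y)[2] = 0

x ⊛ y = [0, 3, 0]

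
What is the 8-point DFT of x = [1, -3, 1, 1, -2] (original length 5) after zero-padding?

Original 5-point DFT: [-2, -2.1631+0.9511i, 5.6631+0.5878i, 5.6631-0.5878i, -2.1631-0.9511i]
Zero-padded 8-point DFT provides frequency interpolation.

DFT_8([x, 0, ...]) = [-2, 0.1716+0.4142i, -2+4i, 5.8284+2.4142i, 2, 5.8284-2.4142i, -2-4i, 0.1716-0.4142i]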